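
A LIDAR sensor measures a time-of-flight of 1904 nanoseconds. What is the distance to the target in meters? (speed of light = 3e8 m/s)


tof = 1904 ns = 1.904e-06 s
dist = c * tof / 2
= 3e8 * 1.904e-06 / 2
= 285.6 m


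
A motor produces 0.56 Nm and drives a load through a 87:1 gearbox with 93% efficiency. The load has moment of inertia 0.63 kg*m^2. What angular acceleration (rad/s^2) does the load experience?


tau_out = tau_motor * N * eta
= 0.56 * 87 * 0.93 = 45.3096 Nm
alpha = tau_out / I = 45.3096 / 0.63
= 71.92 rad/s^2


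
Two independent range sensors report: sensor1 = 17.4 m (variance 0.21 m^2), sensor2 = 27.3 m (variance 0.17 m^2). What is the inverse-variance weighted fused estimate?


w1 = (1/var1) / (1/var1 + 1/var2)
   = 4.7619 / (4.7619 + 5.8824) = 0.4474
w2 = 1 - w1 = 0.5526
fused = w1*s1 + w2*s2 = 7.7842 + 15.0868
= 22.8711 m


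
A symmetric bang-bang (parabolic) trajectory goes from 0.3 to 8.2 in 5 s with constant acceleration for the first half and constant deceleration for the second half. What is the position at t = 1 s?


Symmetric rest-to-rest: each phase covers (pf-p0)/2 in time T/2. 0.5*a*(T/2)^2 = (pf-p0)/2 => a = 4*(pf-p0)/T^2
a = 4*(8.2-0.3)/5^2 = 1.264
t = 1 is in the acceleration phase (t <= T/2).
p = p0 + 0.5*a*t^2 = 0.3 + 0.5*1.264*1^2
= 0.932


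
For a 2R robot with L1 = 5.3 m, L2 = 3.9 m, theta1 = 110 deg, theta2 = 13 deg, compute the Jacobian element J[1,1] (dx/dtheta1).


J[1,1] = -L1*sin(t1) - L2*sin(t1+t2)
= -5.3*sin(110) - 3.9*sin(123)
= -8.2512


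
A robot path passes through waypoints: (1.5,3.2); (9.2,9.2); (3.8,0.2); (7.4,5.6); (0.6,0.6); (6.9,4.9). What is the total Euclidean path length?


Segment lengths:
  seg1 = sqrt((7.7)^2 + (6.0)^2) = 9.7617
  seg2 = sqrt((-5.4)^2 + (-9.0)^2) = 10.4957
  seg3 = sqrt((3.6)^2 + (5.4)^2) = 6.49
  seg4 = sqrt((-6.8)^2 + (-5.0)^2) = 8.4404
  seg5 = sqrt((6.3)^2 + (4.3)^2) = 7.6276
Total = 42.8153


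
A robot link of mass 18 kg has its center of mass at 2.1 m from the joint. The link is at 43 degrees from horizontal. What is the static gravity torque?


tau = m*g*L*cos(angle)
= 18 * 9.81 * 2.1 * cos(43 deg)
= 18 * 9.81 * 2.1 * 0.7314
= 271.1991 Nm


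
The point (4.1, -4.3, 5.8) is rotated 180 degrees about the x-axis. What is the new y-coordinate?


Rotation about x-axis: y' = y*cos(theta) - z*sin(theta)
= -4.3 * -1.0 - 5.8 * 0.0
= 4.3


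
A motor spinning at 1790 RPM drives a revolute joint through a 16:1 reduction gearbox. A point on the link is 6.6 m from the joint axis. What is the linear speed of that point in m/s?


omega_motor = 1790 * 2*pi/60 = 187.4484 rad/s
omega_joint = omega_motor / 16 = 11.7155 rad/s
v = omega_joint * r = 11.7155 * 6.6
= 77.3224 m/s


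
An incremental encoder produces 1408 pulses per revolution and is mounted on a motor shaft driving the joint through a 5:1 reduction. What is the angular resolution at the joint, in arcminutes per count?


counts per rev = 1408
effective counts at joint = 1408 * 5 = 7040
resolution = 360*60 / 7040
= 3.0682 arcmin/count


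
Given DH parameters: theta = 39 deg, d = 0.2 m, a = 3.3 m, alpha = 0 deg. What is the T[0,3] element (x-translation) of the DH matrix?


T[0,3] = a * cos(theta)
= 3.3 * cos(39 deg)
= 3.3 * 0.7771
= 2.5646


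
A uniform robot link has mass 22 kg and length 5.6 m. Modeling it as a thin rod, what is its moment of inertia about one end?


I = (1/3) * m * L^2
= (1/3) * 22 * 5.6^2
= 0.333333 * 22 * 31.36
= 229.9733 kg*m^2


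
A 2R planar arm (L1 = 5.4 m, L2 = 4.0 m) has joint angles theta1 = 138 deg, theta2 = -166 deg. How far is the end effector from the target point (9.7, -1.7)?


End effector via forward kinematics:
x = L1*cos(t1) + L2*cos(t1+t2) = -0.4812
y = L1*sin(t1) + L2*sin(t1+t2) = 1.7354
Distance to target:
d = sqrt((9.7 - -0.4812)^2 + (-1.7 - 1.7354)^2)
= sqrt(103.6567 + 11.8021)
= 10.7452 m


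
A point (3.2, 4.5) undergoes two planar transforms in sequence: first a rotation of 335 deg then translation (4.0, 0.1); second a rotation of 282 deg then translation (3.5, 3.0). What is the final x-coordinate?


After transform 1:
x1 = cos(335)*3.2 - sin(335)*4.5 + 4.0 = 8.802
y1 = sin(335)*3.2 + cos(335)*4.5 + 0.1 = 2.826
After transform 2:
x2 = cos(282)*8.802 - sin(282)*2.826 + 3.5
= 8.0943


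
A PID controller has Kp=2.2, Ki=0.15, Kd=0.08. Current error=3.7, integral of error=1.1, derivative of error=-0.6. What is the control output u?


u = Kp*e + Ki*int(e) + Kd*de/dt
= 2.2*3.7 + 0.15*1.1 + 0.08*(-0.6)
= 8.14 + 0.165 + -0.048
= 8.257


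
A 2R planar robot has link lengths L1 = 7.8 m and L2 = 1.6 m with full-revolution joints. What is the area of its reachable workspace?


r_max = L1 + L2 = 9.4 m
r_min = |L1 - L2| = 6.2 m
Area = pi*(r_max^2 - r_min^2)
= pi*(88.36 - 38.44)
= pi * 49.92
= 156.8283 m^2


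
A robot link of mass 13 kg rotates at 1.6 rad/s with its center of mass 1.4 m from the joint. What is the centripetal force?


F = m * omega^2 * r
= 13 * 1.6^2 * 1.4
= 13 * 2.56 * 1.4
= 46.592 N


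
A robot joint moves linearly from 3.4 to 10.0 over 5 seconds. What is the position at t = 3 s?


s = t/T = 3/5 = 0.6
p(t) = p0 + (pf-p0)*s
= 3.4 + (10.0 - 3.4) * 0.6
= 7.36


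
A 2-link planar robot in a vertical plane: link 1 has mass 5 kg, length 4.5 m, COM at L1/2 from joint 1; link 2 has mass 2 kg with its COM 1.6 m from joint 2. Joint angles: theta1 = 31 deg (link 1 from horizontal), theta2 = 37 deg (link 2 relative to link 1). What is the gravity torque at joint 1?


Horizontal distance from joint 1 to link-1 COM:
  x_c1 = (L1/2)*cos(t1) = 2.25 * 0.8572 = 1.9286 m
Horizontal distance from joint 1 to link-2 COM:
  x_c2 = L1*cos(t1) + Lc2*cos(t1+t2)
       = 4.5*0.8572 + 1.6*0.3746 = 4.4566 m
tau1 = m1*g*x_c1 + m2*g*x_c2
     = 5*9.81*1.9286 + 2*9.81*4.4566
     = 94.5991 + 87.439
     = 182.0381 Nm


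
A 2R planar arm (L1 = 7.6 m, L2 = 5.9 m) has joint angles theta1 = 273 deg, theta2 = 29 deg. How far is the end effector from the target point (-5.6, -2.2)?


End effector via forward kinematics:
x = L1*cos(t1) + L2*cos(t1+t2) = 3.5243
y = L1*sin(t1) + L2*sin(t1+t2) = -12.5931
Distance to target:
d = sqrt((-5.6 - 3.5243)^2 + (-2.2 - -12.5931)^2)
= sqrt(83.2524 + 108.0159)
= 13.83 m


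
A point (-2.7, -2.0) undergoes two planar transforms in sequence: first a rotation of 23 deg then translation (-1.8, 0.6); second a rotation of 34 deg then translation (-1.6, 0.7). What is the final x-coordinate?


After transform 1:
x1 = cos(23)*-2.7 - sin(23)*-2.0 + -1.8 = -3.5039
y1 = sin(23)*-2.7 + cos(23)*-2.0 + 0.6 = -2.296
After transform 2:
x2 = cos(34)*-3.5039 - sin(34)*-2.296 + -1.6
= -3.221


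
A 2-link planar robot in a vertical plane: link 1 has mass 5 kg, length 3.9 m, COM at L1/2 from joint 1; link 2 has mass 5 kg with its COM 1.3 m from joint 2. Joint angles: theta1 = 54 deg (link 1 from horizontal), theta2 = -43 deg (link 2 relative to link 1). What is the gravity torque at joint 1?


Horizontal distance from joint 1 to link-1 COM:
  x_c1 = (L1/2)*cos(t1) = 1.95 * 0.5878 = 1.1462 m
Horizontal distance from joint 1 to link-2 COM:
  x_c2 = L1*cos(t1) + Lc2*cos(t1+t2)
       = 3.9*0.5878 + 1.3*0.9816 = 3.5685 m
tau1 = m1*g*x_c1 + m2*g*x_c2
     = 5*9.81*1.1462 + 5*9.81*3.5685
     = 56.2202 + 175.0338
     = 231.254 Nm


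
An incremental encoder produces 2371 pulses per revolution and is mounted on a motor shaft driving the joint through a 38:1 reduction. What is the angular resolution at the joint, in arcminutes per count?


counts per rev = 2371
effective counts at joint = 2371 * 38 = 90098
resolution = 360*60 / 90098
= 0.2397 arcmin/count


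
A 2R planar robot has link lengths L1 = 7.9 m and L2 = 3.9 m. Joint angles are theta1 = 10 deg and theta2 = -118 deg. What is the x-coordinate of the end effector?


Convert angles to radians: theta1 = 0.1745, theta2 = -2.0595
x = L1*cos(theta1) + L2*cos(theta1+theta2)
x = 7.78 + -1.2052
x = 6.5748


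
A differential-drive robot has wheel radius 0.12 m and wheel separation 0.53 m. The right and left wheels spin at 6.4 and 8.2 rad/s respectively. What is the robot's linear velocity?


vR = r*wR = 0.12*6.4 = 0.768 m/s
vL = r*wL = 0.12*8.2 = 0.984 m/s
v = (vR+vL)/2 = 0.876 m/s
omega = (vR-vL)/L = -0.4075 rad/s
linear velocity = 0.876 m/s


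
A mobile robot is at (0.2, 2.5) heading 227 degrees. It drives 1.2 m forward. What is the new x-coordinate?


x_new = x0 + d*cos(theta)
= 0.2 + 1.2*cos(227)
= 0.2 + -0.8184
= -0.6184


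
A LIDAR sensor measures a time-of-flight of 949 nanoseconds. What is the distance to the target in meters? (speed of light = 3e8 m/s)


tof = 949 ns = 9.49e-07 s
dist = c * tof / 2
= 3e8 * 9.49e-07 / 2
= 142.35 m


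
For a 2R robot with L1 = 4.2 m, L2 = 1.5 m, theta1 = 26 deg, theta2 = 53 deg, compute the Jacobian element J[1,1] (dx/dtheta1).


J[1,1] = -L1*sin(t1) - L2*sin(t1+t2)
= -4.2*sin(26) - 1.5*sin(79)
= -3.3136


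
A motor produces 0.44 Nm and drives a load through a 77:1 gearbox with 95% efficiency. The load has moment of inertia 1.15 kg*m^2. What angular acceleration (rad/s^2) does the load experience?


tau_out = tau_motor * N * eta
= 0.44 * 77 * 0.95 = 32.186 Nm
alpha = tau_out / I = 32.186 / 1.15
= 27.9878 rad/s^2


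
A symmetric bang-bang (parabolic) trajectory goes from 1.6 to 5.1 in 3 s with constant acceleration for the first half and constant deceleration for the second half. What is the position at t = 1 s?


Symmetric rest-to-rest: each phase covers (pf-p0)/2 in time T/2. 0.5*a*(T/2)^2 = (pf-p0)/2 => a = 4*(pf-p0)/T^2
a = 4*(5.1-1.6)/3^2 = 1.5556
t = 1 is in the acceleration phase (t <= T/2).
p = p0 + 0.5*a*t^2 = 1.6 + 0.5*1.5556*1^2
= 2.3778


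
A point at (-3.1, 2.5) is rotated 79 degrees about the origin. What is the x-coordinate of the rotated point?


x' = x*cos(theta) - y*sin(theta)
cos(79 deg) = 0.1908, sin(79 deg) = 0.9816
x' = -3.1 * 0.1908 - 2.5 * 0.9816
= -0.5915 - 2.4541
= -3.0456


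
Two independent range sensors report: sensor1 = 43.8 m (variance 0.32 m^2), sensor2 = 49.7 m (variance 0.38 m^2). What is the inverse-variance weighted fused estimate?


w1 = (1/var1) / (1/var1 + 1/var2)
   = 3.125 / (3.125 + 2.6316) = 0.5429
w2 = 1 - w1 = 0.4571
fused = w1*s1 + w2*s2 = 23.7771 + 22.72
= 46.4971 m


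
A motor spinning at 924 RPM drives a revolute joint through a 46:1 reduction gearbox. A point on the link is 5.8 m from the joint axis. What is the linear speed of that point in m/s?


omega_motor = 924 * 2*pi/60 = 96.7611 rad/s
omega_joint = omega_motor / 46 = 2.1035 rad/s
v = omega_joint * r = 2.1035 * 5.8
= 12.2003 m/s


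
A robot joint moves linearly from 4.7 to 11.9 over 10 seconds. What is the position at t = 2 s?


s = t/T = 2/10 = 0.2
p(t) = p0 + (pf-p0)*s
= 4.7 + (11.9 - 4.7) * 0.2
= 6.14


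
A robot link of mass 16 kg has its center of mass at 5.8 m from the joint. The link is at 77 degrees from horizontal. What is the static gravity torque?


tau = m*g*L*cos(angle)
= 16 * 9.81 * 5.8 * cos(77 deg)
= 16 * 9.81 * 5.8 * 0.225
= 204.7882 Nm


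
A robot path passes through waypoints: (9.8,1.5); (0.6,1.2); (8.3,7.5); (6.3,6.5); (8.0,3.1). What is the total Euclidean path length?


Segment lengths:
  seg1 = sqrt((-9.2)^2 + (-0.3)^2) = 9.2049
  seg2 = sqrt((7.7)^2 + (6.3)^2) = 9.9489
  seg3 = sqrt((-2.0)^2 + (-1.0)^2) = 2.2361
  seg4 = sqrt((1.7)^2 + (-3.4)^2) = 3.8013
Total = 25.1911


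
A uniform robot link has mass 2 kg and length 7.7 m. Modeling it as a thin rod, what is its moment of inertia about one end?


I = (1/3) * m * L^2
= (1/3) * 2 * 7.7^2
= 0.333333 * 2 * 59.29
= 39.5267 kg*m^2


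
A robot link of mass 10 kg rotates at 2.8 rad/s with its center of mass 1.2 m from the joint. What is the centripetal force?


F = m * omega^2 * r
= 10 * 2.8^2 * 1.2
= 10 * 7.84 * 1.2
= 94.08 N


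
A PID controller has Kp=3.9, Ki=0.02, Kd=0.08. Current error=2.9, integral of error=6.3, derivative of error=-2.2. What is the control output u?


u = Kp*e + Ki*int(e) + Kd*de/dt
= 3.9*2.9 + 0.02*6.3 + 0.08*(-2.2)
= 11.31 + 0.126 + -0.176
= 11.26


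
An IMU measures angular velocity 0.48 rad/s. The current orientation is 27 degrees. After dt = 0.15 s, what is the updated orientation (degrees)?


delta_theta = w * dt = 0.48 * 0.15 = 0.072 rad
= 4.1253 deg
theta_new = 27 + 4.1253 = 31.1253 deg


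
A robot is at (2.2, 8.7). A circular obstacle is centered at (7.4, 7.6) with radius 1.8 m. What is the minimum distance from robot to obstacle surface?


center_dist = sqrt((2.2-7.4)^2 + (8.7-7.6)^2)
= sqrt(27.04 + 1.21)
= 5.3151
min_dist = center_dist - radius = 5.3151 - 1.8 = 3.5151 m


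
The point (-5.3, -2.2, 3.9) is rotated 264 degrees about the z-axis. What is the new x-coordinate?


Rotation about z-axis: x' = x*cos(theta) - y*sin(theta)
= -5.3 * -0.1045 - -2.2 * -0.9945
= -1.6339


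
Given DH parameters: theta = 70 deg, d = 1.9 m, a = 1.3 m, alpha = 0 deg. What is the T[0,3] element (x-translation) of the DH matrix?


T[0,3] = a * cos(theta)
= 1.3 * cos(70 deg)
= 1.3 * 0.342
= 0.4446


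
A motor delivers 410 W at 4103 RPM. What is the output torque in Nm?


omega = 4103 * 2*pi/60 = 429.6652 rad/s
tau = P / omega = 410 / 429.6652
= 0.9542 Nm


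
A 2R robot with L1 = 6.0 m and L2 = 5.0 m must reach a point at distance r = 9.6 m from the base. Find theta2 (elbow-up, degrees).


cos(theta2) = (r^2 - L1^2 - L2^2) / (2*L1*L2)
cos(theta2) = (92.16 - 36.0 - 25.0) / 60.0
cos(theta2) = 0.519333
theta2 = 58.7125 degrees


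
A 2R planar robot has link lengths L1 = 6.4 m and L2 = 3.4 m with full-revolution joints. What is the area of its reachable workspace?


r_max = L1 + L2 = 9.8 m
r_min = |L1 - L2| = 3.0 m
Area = pi*(r_max^2 - r_min^2)
= pi*(96.04 - 9.0)
= pi * 87.04
= 273.4442 m^2


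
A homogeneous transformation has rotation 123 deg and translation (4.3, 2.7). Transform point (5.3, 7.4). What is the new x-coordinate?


x' = cos(theta)*px - sin(theta)*py + tx
= -0.5446*5.3 - 0.8387*7.4 + 4.3
= -4.7927


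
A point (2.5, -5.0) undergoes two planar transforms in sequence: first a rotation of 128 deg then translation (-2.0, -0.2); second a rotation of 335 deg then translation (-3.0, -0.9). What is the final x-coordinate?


After transform 1:
x1 = cos(128)*2.5 - sin(128)*-5.0 + -2.0 = 0.4009
y1 = sin(128)*2.5 + cos(128)*-5.0 + -0.2 = 4.8483
After transform 2:
x2 = cos(335)*0.4009 - sin(335)*4.8483 + -3.0
= -0.5877


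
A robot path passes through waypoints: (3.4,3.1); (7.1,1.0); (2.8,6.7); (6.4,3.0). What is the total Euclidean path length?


Segment lengths:
  seg1 = sqrt((3.7)^2 + (-2.1)^2) = 4.2544
  seg2 = sqrt((-4.3)^2 + (5.7)^2) = 7.14
  seg3 = sqrt((3.6)^2 + (-3.7)^2) = 5.1624
Total = 16.5568


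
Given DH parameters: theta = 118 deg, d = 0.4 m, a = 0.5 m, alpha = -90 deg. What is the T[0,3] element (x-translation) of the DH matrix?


T[0,3] = a * cos(theta)
= 0.5 * cos(118 deg)
= 0.5 * -0.4695
= -0.2347


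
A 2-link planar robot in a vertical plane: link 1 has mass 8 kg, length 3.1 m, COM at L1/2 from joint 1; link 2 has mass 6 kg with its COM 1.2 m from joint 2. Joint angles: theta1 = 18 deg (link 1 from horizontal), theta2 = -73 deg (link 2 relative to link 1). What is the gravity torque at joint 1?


Horizontal distance from joint 1 to link-1 COM:
  x_c1 = (L1/2)*cos(t1) = 1.55 * 0.9511 = 1.4741 m
Horizontal distance from joint 1 to link-2 COM:
  x_c2 = L1*cos(t1) + Lc2*cos(t1+t2)
       = 3.1*0.9511 + 1.2*0.5736 = 3.6366 m
tau1 = m1*g*x_c1 + m2*g*x_c2
     = 8*9.81*1.4741 + 6*9.81*3.6366
     = 115.6903 + 214.0483
     = 329.7386 Nm


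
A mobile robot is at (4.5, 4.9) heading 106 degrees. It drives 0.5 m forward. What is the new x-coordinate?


x_new = x0 + d*cos(theta)
= 4.5 + 0.5*cos(106)
= 4.5 + -0.1378
= 4.3622


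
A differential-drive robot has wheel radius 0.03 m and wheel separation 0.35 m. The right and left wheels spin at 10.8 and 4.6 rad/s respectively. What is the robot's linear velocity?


vR = r*wR = 0.03*10.8 = 0.324 m/s
vL = r*wL = 0.03*4.6 = 0.138 m/s
v = (vR+vL)/2 = 0.231 m/s
omega = (vR-vL)/L = 0.5314 rad/s
linear velocity = 0.231 m/s


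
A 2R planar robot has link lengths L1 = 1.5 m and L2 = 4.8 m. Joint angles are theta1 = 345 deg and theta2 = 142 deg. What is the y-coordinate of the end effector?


Convert angles to radians: theta1 = 6.0214, theta2 = 2.4784
y = L1*sin(theta1) + L2*sin(theta1+theta2)
y = -0.3882 + 3.8335
y = 3.4452


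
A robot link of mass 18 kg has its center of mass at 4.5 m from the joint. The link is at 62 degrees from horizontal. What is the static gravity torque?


tau = m*g*L*cos(angle)
= 18 * 9.81 * 4.5 * cos(62 deg)
= 18 * 9.81 * 4.5 * 0.4695
= 373.0468 Nm


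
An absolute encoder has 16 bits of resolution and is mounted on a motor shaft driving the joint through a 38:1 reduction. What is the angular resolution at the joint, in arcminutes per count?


counts = 2^16 = 65536
effective counts at joint = 65536 * 38 = 2490368
resolution = 360*60 / 2490368
= 0.0087 arcmin/count


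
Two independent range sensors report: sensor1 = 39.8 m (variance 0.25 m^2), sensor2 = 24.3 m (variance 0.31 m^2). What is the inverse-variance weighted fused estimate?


w1 = (1/var1) / (1/var1 + 1/var2)
   = 4.0 / (4.0 + 3.2258) = 0.5536
w2 = 1 - w1 = 0.4464
fused = w1*s1 + w2*s2 = 22.0321 + 10.8482
= 32.8804 m


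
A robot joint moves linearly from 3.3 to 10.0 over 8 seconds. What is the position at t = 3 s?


s = t/T = 3/8 = 0.375
p(t) = p0 + (pf-p0)*s
= 3.3 + (10.0 - 3.3) * 0.375
= 5.8125


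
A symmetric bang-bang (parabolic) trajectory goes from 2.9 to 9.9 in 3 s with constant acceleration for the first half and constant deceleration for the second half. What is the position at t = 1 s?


Symmetric rest-to-rest: each phase covers (pf-p0)/2 in time T/2. 0.5*a*(T/2)^2 = (pf-p0)/2 => a = 4*(pf-p0)/T^2
a = 4*(9.9-2.9)/3^2 = 3.1111
t = 1 is in the acceleration phase (t <= T/2).
p = p0 + 0.5*a*t^2 = 2.9 + 0.5*3.1111*1^2
= 4.4556


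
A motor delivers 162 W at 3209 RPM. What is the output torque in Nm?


omega = 3209 * 2*pi/60 = 336.0457 rad/s
tau = P / omega = 162 / 336.0457
= 0.4821 Nm


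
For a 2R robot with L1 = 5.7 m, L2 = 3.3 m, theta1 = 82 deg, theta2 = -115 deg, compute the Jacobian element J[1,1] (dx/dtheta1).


J[1,1] = -L1*sin(t1) - L2*sin(t1+t2)
= -5.7*sin(82) - 3.3*sin(-33)
= -3.8472


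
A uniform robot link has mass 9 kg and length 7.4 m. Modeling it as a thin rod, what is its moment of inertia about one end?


I = (1/3) * m * L^2
= (1/3) * 9 * 7.4^2
= 0.333333 * 9 * 54.76
= 164.28 kg*m^2


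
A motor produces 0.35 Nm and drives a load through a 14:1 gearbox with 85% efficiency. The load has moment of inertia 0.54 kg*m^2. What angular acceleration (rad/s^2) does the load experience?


tau_out = tau_motor * N * eta
= 0.35 * 14 * 0.85 = 4.165 Nm
alpha = tau_out / I = 4.165 / 0.54
= 7.713 rad/s^2


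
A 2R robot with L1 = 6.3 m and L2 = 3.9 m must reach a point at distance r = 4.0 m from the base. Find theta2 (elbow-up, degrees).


cos(theta2) = (r^2 - L1^2 - L2^2) / (2*L1*L2)
cos(theta2) = (16.0 - 39.69 - 15.21) / 49.14
cos(theta2) = -0.791616
theta2 = 142.3368 degrees


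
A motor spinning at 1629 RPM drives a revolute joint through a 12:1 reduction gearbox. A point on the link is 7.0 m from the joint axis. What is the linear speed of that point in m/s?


omega_motor = 1629 * 2*pi/60 = 170.5885 rad/s
omega_joint = omega_motor / 12 = 14.2157 rad/s
v = omega_joint * r = 14.2157 * 7.0
= 99.5099 m/s


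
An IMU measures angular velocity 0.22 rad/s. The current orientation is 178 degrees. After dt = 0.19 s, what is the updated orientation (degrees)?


delta_theta = w * dt = 0.22 * 0.19 = 0.0418 rad
= 2.395 deg
theta_new = 178 + 2.395 = 180.395 deg


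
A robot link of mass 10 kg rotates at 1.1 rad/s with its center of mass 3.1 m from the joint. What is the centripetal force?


F = m * omega^2 * r
= 10 * 1.1^2 * 3.1
= 10 * 1.21 * 3.1
= 37.51 N


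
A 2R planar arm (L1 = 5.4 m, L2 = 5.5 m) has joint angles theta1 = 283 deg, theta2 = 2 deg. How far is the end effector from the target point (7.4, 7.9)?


End effector via forward kinematics:
x = L1*cos(t1) + L2*cos(t1+t2) = 2.6382
y = L1*sin(t1) + L2*sin(t1+t2) = -10.5742
Distance to target:
d = sqrt((7.4 - 2.6382)^2 + (7.9 - -10.5742)^2)
= sqrt(22.6744 + 341.2957)
= 19.078 m


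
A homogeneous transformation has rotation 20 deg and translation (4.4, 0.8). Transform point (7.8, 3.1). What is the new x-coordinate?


x' = cos(theta)*px - sin(theta)*py + tx
= 0.9397*7.8 - 0.342*3.1 + 4.4
= 10.6693


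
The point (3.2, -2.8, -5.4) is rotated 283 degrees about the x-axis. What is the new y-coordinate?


Rotation about x-axis: y' = y*cos(theta) - z*sin(theta)
= -2.8 * 0.225 - -5.4 * -0.9744
= -5.8915


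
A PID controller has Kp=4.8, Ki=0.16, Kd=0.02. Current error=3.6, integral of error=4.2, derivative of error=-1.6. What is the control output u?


u = Kp*e + Ki*int(e) + Kd*de/dt
= 4.8*3.6 + 0.16*4.2 + 0.02*(-1.6)
= 17.28 + 0.672 + -0.032
= 17.92


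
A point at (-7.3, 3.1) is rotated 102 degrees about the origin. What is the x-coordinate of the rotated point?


x' = x*cos(theta) - y*sin(theta)
cos(102 deg) = -0.2079, sin(102 deg) = 0.9781
x' = -7.3 * -0.2079 - 3.1 * 0.9781
= 1.5178 - 3.0323
= -1.5145


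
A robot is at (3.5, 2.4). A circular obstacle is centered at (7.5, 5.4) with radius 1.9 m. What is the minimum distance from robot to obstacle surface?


center_dist = sqrt((3.5-7.5)^2 + (2.4-5.4)^2)
= sqrt(16.0 + 9.0)
= 5.0
min_dist = center_dist - radius = 5.0 - 1.9 = 3.1 m


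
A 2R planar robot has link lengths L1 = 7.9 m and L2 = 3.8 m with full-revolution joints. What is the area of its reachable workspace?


r_max = L1 + L2 = 11.7 m
r_min = |L1 - L2| = 4.1 m
Area = pi*(r_max^2 - r_min^2)
= pi*(136.89 - 16.81)
= pi * 120.08
= 377.2424 m^2


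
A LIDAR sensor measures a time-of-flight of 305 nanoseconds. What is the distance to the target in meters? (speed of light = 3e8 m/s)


tof = 305 ns = 3.05e-07 s
dist = c * tof / 2
= 3e8 * 3.05e-07 / 2
= 45.75 m


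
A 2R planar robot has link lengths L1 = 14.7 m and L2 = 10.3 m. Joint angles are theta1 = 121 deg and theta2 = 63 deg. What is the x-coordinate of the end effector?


Convert angles to radians: theta1 = 2.1118, theta2 = 1.0996
x = L1*cos(theta1) + L2*cos(theta1+theta2)
x = -7.5711 + -10.2749
x = -17.846


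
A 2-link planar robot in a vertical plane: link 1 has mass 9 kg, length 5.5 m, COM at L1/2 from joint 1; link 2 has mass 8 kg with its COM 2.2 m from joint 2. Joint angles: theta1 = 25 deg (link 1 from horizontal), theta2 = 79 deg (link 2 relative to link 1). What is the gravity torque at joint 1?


Horizontal distance from joint 1 to link-1 COM:
  x_c1 = (L1/2)*cos(t1) = 2.75 * 0.9063 = 2.4923 m
Horizontal distance from joint 1 to link-2 COM:
  x_c2 = L1*cos(t1) + Lc2*cos(t1+t2)
       = 5.5*0.9063 + 2.2*-0.2419 = 4.4525 m
tau1 = m1*g*x_c1 + m2*g*x_c2
     = 9*9.81*2.4923 + 8*9.81*4.4525
     = 220.0493 + 349.4294
     = 569.4787 Nm


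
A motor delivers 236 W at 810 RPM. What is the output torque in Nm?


omega = 810 * 2*pi/60 = 84.823 rad/s
tau = P / omega = 236 / 84.823
= 2.7823 Nm


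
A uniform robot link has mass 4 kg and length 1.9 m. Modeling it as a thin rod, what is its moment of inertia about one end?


I = (1/3) * m * L^2
= (1/3) * 4 * 1.9^2
= 0.333333 * 4 * 3.61
= 4.8133 kg*m^2


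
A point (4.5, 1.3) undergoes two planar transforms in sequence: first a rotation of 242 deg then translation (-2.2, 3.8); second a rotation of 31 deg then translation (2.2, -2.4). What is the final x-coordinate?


After transform 1:
x1 = cos(242)*4.5 - sin(242)*1.3 + -2.2 = -3.1648
y1 = sin(242)*4.5 + cos(242)*1.3 + 3.8 = -0.7836
After transform 2:
x2 = cos(31)*-3.1648 - sin(31)*-0.7836 + 2.2
= -0.1092


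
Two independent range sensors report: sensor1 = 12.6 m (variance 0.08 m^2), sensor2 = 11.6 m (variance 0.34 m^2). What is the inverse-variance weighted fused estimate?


w1 = (1/var1) / (1/var1 + 1/var2)
   = 12.5 / (12.5 + 2.9412) = 0.8095
w2 = 1 - w1 = 0.1905
fused = w1*s1 + w2*s2 = 10.2 + 2.2095
= 12.4095 m


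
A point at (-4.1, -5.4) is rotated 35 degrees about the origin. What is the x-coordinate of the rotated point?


x' = x*cos(theta) - y*sin(theta)
cos(35 deg) = 0.8192, sin(35 deg) = 0.5736
x' = -4.1 * 0.8192 - -5.4 * 0.5736
= -3.3585 - -3.0973
= -0.2612


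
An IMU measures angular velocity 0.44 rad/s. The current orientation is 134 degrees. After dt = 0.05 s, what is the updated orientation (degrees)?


delta_theta = w * dt = 0.44 * 0.05 = 0.022 rad
= 1.2605 deg
theta_new = 134 + 1.2605 = 135.2605 deg


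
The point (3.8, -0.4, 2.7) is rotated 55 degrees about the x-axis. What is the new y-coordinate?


Rotation about x-axis: y' = y*cos(theta) - z*sin(theta)
= -0.4 * 0.5736 - 2.7 * 0.8192
= -2.4411


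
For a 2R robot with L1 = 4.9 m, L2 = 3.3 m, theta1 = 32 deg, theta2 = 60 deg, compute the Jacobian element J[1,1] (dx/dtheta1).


J[1,1] = -L1*sin(t1) - L2*sin(t1+t2)
= -4.9*sin(32) - 3.3*sin(92)
= -5.8946


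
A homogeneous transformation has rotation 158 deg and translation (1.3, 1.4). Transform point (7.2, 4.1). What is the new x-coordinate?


x' = cos(theta)*px - sin(theta)*py + tx
= -0.9272*7.2 - 0.3746*4.1 + 1.3
= -6.9116


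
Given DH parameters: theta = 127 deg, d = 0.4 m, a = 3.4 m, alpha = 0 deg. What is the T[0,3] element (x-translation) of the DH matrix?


T[0,3] = a * cos(theta)
= 3.4 * cos(127 deg)
= 3.4 * -0.6018
= -2.0462


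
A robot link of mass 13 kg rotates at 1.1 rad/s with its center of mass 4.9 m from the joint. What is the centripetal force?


F = m * omega^2 * r
= 13 * 1.1^2 * 4.9
= 13 * 1.21 * 4.9
= 77.077 N


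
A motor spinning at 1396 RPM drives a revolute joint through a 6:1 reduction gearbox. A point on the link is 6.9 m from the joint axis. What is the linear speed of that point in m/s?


omega_motor = 1396 * 2*pi/60 = 146.1888 rad/s
omega_joint = omega_motor / 6 = 24.3648 rad/s
v = omega_joint * r = 24.3648 * 6.9
= 168.1171 m/s


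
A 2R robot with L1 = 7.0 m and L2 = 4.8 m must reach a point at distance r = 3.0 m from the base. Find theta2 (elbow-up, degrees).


cos(theta2) = (r^2 - L1^2 - L2^2) / (2*L1*L2)
cos(theta2) = (9.0 - 49.0 - 23.04) / 67.2
cos(theta2) = -0.938095
theta2 = 159.7341 degrees


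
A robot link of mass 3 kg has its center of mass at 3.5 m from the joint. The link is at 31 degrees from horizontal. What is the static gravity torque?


tau = m*g*L*cos(angle)
= 3 * 9.81 * 3.5 * cos(31 deg)
= 3 * 9.81 * 3.5 * 0.8572
= 88.2925 Nm


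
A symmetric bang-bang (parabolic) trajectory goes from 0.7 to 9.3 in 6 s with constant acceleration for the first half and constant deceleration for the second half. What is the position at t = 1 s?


Symmetric rest-to-rest: each phase covers (pf-p0)/2 in time T/2. 0.5*a*(T/2)^2 = (pf-p0)/2 => a = 4*(pf-p0)/T^2
a = 4*(9.3-0.7)/6^2 = 0.9556
t = 1 is in the acceleration phase (t <= T/2).
p = p0 + 0.5*a*t^2 = 0.7 + 0.5*0.9556*1^2
= 1.1778


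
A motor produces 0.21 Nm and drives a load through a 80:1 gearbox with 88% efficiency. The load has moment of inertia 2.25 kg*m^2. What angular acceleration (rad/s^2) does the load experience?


tau_out = tau_motor * N * eta
= 0.21 * 80 * 0.88 = 14.784 Nm
alpha = tau_out / I = 14.784 / 2.25
= 6.5707 rad/s^2


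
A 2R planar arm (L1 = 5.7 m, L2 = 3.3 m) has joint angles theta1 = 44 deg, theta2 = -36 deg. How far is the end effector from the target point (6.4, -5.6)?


End effector via forward kinematics:
x = L1*cos(t1) + L2*cos(t1+t2) = 7.3681
y = L1*sin(t1) + L2*sin(t1+t2) = 4.4188
Distance to target:
d = sqrt((6.4 - 7.3681)^2 + (-5.6 - 4.4188)^2)
= sqrt(0.9373 + 100.3768)
= 10.0655 m


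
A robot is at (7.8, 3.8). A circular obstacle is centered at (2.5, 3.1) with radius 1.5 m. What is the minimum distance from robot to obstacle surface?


center_dist = sqrt((7.8-2.5)^2 + (3.8-3.1)^2)
= sqrt(28.09 + 0.49)
= 5.346
min_dist = center_dist - radius = 5.346 - 1.5 = 3.846 m


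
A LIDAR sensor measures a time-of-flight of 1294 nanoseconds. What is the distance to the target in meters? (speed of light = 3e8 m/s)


tof = 1294 ns = 1.294e-06 s
dist = c * tof / 2
= 3e8 * 1.294e-06 / 2
= 194.1 m


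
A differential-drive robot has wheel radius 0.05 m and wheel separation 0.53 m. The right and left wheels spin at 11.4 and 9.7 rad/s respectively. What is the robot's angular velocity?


vR = r*wR = 0.05*11.4 = 0.57 m/s
vL = r*wL = 0.05*9.7 = 0.485 m/s
v = (vR+vL)/2 = 0.5275 m/s
omega = (vR-vL)/L = 0.1604 rad/s
angular velocity = 0.1604 rad/s


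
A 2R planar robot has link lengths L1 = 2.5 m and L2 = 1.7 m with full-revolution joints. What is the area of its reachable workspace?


r_max = L1 + L2 = 4.2 m
r_min = |L1 - L2| = 0.8 m
Area = pi*(r_max^2 - r_min^2)
= pi*(17.64 - 0.64)
= pi * 17.0
= 53.4071 m^2


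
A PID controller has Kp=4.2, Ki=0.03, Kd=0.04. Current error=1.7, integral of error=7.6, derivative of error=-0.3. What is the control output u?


u = Kp*e + Ki*int(e) + Kd*de/dt
= 4.2*1.7 + 0.03*7.6 + 0.04*(-0.3)
= 7.14 + 0.228 + -0.012
= 7.356


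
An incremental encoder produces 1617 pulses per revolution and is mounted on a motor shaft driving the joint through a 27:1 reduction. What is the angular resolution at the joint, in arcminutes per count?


counts per rev = 1617
effective counts at joint = 1617 * 27 = 43659
resolution = 360*60 / 43659
= 0.4947 arcmin/count


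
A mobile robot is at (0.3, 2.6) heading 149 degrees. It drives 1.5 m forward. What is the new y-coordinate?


y_new = y0 + d*sin(theta)
= 2.6 + 1.5*sin(149)
= 2.6 + 0.7726
= 3.3726


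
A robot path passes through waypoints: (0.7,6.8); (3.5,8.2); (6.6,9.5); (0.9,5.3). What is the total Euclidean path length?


Segment lengths:
  seg1 = sqrt((2.8)^2 + (1.4)^2) = 3.1305
  seg2 = sqrt((3.1)^2 + (1.3)^2) = 3.3615
  seg3 = sqrt((-5.7)^2 + (-4.2)^2) = 7.0803
Total = 13.5723


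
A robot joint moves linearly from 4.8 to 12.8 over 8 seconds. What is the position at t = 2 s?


s = t/T = 2/8 = 0.25
p(t) = p0 + (pf-p0)*s
= 4.8 + (12.8 - 4.8) * 0.25
= 6.8


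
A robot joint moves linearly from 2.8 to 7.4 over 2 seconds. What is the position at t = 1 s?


s = t/T = 1/2 = 0.5
p(t) = p0 + (pf-p0)*s
= 2.8 + (7.4 - 2.8) * 0.5
= 5.1


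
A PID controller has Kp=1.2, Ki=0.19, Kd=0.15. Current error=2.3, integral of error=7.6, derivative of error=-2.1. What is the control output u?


u = Kp*e + Ki*int(e) + Kd*de/dt
= 1.2*2.3 + 0.19*7.6 + 0.15*(-2.1)
= 2.76 + 1.444 + -0.315
= 3.889


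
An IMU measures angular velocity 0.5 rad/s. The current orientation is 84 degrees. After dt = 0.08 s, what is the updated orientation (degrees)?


delta_theta = w * dt = 0.5 * 0.08 = 0.04 rad
= 2.2918 deg
theta_new = 84 + 2.2918 = 86.2918 deg


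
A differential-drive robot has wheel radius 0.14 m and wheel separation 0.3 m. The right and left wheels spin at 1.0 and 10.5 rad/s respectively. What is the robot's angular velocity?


vR = r*wR = 0.14*1.0 = 0.14 m/s
vL = r*wL = 0.14*10.5 = 1.47 m/s
v = (vR+vL)/2 = 0.805 m/s
omega = (vR-vL)/L = -4.4333 rad/s
angular velocity = -4.4333 rad/s


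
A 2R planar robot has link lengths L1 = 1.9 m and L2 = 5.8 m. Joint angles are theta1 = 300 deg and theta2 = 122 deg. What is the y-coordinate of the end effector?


Convert angles to radians: theta1 = 5.236, theta2 = 2.1293
y = L1*sin(theta1) + L2*sin(theta1+theta2)
y = -1.6454 + 5.1211
y = 3.4756


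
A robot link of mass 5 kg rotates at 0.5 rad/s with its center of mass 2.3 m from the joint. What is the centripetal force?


F = m * omega^2 * r
= 5 * 0.5^2 * 2.3
= 5 * 0.25 * 2.3
= 2.875 N


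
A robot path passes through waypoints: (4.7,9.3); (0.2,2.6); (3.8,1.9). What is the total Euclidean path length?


Segment lengths:
  seg1 = sqrt((-4.5)^2 + (-6.7)^2) = 8.0709
  seg2 = sqrt((3.6)^2 + (-0.7)^2) = 3.6674
Total = 11.7384


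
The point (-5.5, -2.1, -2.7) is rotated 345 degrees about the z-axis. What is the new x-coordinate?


Rotation about z-axis: x' = x*cos(theta) - y*sin(theta)
= -5.5 * 0.9659 - -2.1 * -0.2588
= -5.8561


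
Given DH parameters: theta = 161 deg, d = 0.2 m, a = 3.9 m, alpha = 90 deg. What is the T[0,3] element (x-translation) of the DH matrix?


T[0,3] = a * cos(theta)
= 3.9 * cos(161 deg)
= 3.9 * -0.9455
= -3.6875


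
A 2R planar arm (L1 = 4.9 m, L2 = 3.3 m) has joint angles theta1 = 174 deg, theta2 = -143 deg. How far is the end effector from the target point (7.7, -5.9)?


End effector via forward kinematics:
x = L1*cos(t1) + L2*cos(t1+t2) = -2.0445
y = L1*sin(t1) + L2*sin(t1+t2) = 2.2118
Distance to target:
d = sqrt((7.7 - -2.0445)^2 + (-5.9 - 2.2118)^2)
= sqrt(94.9554 + 65.8015)
= 12.679 m


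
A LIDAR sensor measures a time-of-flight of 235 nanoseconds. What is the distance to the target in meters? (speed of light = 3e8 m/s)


tof = 235 ns = 2.35e-07 s
dist = c * tof / 2
= 3e8 * 2.35e-07 / 2
= 35.25 m


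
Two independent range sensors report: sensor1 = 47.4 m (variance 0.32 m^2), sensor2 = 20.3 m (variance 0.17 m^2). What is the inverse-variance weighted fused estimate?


w1 = (1/var1) / (1/var1 + 1/var2)
   = 3.125 / (3.125 + 5.8824) = 0.3469
w2 = 1 - w1 = 0.6531
fused = w1*s1 + w2*s2 = 16.4449 + 13.2571
= 29.702 m


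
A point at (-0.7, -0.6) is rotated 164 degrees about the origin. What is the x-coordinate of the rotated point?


x' = x*cos(theta) - y*sin(theta)
cos(164 deg) = -0.9613, sin(164 deg) = 0.2756
x' = -0.7 * -0.9613 - -0.6 * 0.2756
= 0.6729 - -0.1654
= 0.8383


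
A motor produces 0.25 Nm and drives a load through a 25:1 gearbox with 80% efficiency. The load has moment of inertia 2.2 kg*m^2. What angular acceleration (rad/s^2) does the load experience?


tau_out = tau_motor * N * eta
= 0.25 * 25 * 0.8 = 5.0 Nm
alpha = tau_out / I = 5.0 / 2.2
= 2.2727 rad/s^2


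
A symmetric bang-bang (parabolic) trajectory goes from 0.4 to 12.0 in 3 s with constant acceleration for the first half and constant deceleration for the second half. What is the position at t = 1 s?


Symmetric rest-to-rest: each phase covers (pf-p0)/2 in time T/2. 0.5*a*(T/2)^2 = (pf-p0)/2 => a = 4*(pf-p0)/T^2
a = 4*(12.0-0.4)/3^2 = 5.1556
t = 1 is in the acceleration phase (t <= T/2).
p = p0 + 0.5*a*t^2 = 0.4 + 0.5*5.1556*1^2
= 2.9778


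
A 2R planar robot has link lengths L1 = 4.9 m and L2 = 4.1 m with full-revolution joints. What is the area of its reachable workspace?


r_max = L1 + L2 = 9.0 m
r_min = |L1 - L2| = 0.8 m
Area = pi*(r_max^2 - r_min^2)
= pi*(81.0 - 0.64)
= pi * 80.36
= 252.4584 m^2


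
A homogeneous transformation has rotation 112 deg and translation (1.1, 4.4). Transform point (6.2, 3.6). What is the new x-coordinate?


x' = cos(theta)*px - sin(theta)*py + tx
= -0.3746*6.2 - 0.9272*3.6 + 1.1
= -4.5604


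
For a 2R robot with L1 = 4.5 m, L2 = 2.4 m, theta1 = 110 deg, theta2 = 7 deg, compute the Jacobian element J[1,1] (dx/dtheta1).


J[1,1] = -L1*sin(t1) - L2*sin(t1+t2)
= -4.5*sin(110) - 2.4*sin(117)
= -6.367


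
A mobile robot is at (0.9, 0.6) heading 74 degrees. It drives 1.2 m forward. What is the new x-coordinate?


x_new = x0 + d*cos(theta)
= 0.9 + 1.2*cos(74)
= 0.9 + 0.3308
= 1.2308


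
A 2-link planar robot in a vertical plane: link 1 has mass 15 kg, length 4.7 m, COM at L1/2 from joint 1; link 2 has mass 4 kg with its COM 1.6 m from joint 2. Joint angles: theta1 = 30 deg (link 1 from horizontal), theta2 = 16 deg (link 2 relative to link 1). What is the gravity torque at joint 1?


Horizontal distance from joint 1 to link-1 COM:
  x_c1 = (L1/2)*cos(t1) = 2.35 * 0.866 = 2.0352 m
Horizontal distance from joint 1 to link-2 COM:
  x_c2 = L1*cos(t1) + Lc2*cos(t1+t2)
       = 4.7*0.866 + 1.6*0.6947 = 5.1818 m
tau1 = m1*g*x_c1 + m2*g*x_c2
     = 15*9.81*2.0352 + 4*9.81*5.1818
     = 299.4737 + 203.3328
     = 502.8065 Nm


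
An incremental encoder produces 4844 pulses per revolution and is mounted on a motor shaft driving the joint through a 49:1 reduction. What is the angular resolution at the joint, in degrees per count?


counts per rev = 4844
effective counts at joint = 4844 * 49 = 237356
resolution = 360 / 237356
= 0.0015 deg/count


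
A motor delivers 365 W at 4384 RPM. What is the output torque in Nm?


omega = 4384 * 2*pi/60 = 459.0914 rad/s
tau = P / omega = 365 / 459.0914
= 0.795 Nm


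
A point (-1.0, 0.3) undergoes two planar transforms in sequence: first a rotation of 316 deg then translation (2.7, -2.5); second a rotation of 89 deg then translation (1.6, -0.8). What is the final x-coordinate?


After transform 1:
x1 = cos(316)*-1.0 - sin(316)*0.3 + 2.7 = 2.1891
y1 = sin(316)*-1.0 + cos(316)*0.3 + -2.5 = -1.5895
After transform 2:
x2 = cos(89)*2.1891 - sin(89)*-1.5895 + 1.6
= 3.2275


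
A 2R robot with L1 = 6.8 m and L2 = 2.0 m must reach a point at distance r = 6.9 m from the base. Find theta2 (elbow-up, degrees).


cos(theta2) = (r^2 - L1^2 - L2^2) / (2*L1*L2)
cos(theta2) = (47.61 - 46.24 - 4.0) / 27.2
cos(theta2) = -0.096691
theta2 = 95.5487 degrees


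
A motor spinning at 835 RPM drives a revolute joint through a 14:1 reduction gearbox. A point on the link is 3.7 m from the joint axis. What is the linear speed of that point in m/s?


omega_motor = 835 * 2*pi/60 = 87.441 rad/s
omega_joint = omega_motor / 14 = 6.2458 rad/s
v = omega_joint * r = 6.2458 * 3.7
= 23.1094 m/s


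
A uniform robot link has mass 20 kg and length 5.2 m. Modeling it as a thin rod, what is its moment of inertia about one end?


I = (1/3) * m * L^2
= (1/3) * 20 * 5.2^2
= 0.333333 * 20 * 27.04
= 180.2667 kg*m^2


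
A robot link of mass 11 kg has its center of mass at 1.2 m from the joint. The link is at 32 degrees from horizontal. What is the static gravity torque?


tau = m*g*L*cos(angle)
= 11 * 9.81 * 1.2 * cos(32 deg)
= 11 * 9.81 * 1.2 * 0.848
= 109.8154 Nm


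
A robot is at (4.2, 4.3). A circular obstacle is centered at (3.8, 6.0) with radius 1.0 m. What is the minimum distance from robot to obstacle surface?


center_dist = sqrt((4.2-3.8)^2 + (4.3-6.0)^2)
= sqrt(0.16 + 2.89)
= 1.7464
min_dist = center_dist - radius = 1.7464 - 1.0 = 0.7464 m


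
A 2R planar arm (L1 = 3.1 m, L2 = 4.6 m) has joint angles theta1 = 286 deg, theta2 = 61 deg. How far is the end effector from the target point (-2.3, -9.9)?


End effector via forward kinematics:
x = L1*cos(t1) + L2*cos(t1+t2) = 5.3366
y = L1*sin(t1) + L2*sin(t1+t2) = -4.0147
Distance to target:
d = sqrt((-2.3 - 5.3366)^2 + (-9.9 - -4.0147)^2)
= sqrt(58.3173 + 34.6369)
= 9.6413 m


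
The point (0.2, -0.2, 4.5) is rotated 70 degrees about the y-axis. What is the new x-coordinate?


Rotation about y-axis: x' = x*cos(theta) + z*sin(theta)
= 0.2 * 0.342 + 4.5 * 0.9397
= 4.297


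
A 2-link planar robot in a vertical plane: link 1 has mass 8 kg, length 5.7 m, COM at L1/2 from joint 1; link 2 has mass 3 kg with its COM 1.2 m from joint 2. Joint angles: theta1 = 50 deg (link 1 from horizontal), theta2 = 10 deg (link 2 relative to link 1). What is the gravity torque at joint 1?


Horizontal distance from joint 1 to link-1 COM:
  x_c1 = (L1/2)*cos(t1) = 2.85 * 0.6428 = 1.8319 m
Horizontal distance from joint 1 to link-2 COM:
  x_c2 = L1*cos(t1) + Lc2*cos(t1+t2)
       = 5.7*0.6428 + 1.2*0.5 = 4.2639 m
tau1 = m1*g*x_c1 + m2*g*x_c2
     = 8*9.81*1.8319 + 3*9.81*4.2639
     = 143.771 + 125.4863
     = 269.2573 Nm


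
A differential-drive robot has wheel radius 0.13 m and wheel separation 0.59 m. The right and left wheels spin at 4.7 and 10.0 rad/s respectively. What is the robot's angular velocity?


vR = r*wR = 0.13*4.7 = 0.611 m/s
vL = r*wL = 0.13*10.0 = 1.3 m/s
v = (vR+vL)/2 = 0.9555 m/s
omega = (vR-vL)/L = -1.1678 rad/s
angular velocity = -1.1678 rad/s
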